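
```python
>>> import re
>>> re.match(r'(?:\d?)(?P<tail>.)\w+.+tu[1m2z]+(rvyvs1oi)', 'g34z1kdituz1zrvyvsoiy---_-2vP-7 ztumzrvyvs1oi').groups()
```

('g', 'rvyvs1oi')

The match spans [0:45] → 'g34z1kdituz1zrvyvsoiy---_-2vP-7 ztumzrvyvs1oi'.
Captured: group 1 = 'g', group 2 = 'rvyvs1oi'.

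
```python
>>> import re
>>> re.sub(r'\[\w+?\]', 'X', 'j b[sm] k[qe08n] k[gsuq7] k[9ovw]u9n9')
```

Matches: at [3:7] → '[sm]'; at [9:16] → '[qe08n]'; at [18:25] → '[gsuq7]'; at [27:33] → '[9ovw]'.
`sub` substitutes 'X' at each match site.

'j bX kX kX kXu9n9'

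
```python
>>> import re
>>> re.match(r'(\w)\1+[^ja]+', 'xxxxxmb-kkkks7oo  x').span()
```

`re.match` won't scan ahead — the pattern has to work from the very first character.
The match spans [0:19] → 'xxxxxmb-kkkks7oo  x'.

(0, 19)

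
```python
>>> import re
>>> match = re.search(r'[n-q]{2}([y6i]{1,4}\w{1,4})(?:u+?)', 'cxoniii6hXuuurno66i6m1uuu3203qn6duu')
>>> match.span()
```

(2, 13)

This matches exactly 2 of a character in [n-q]; then 1 to 4 of one of [y6i], then 1 to 4 of a word character (captured); then one or more of a literal 'u' (lazy) (non-capturing group).
`search` walks the string left to right and returns the first match it finds.
The match spans [2:13] → 'oniii6hXuuu'.
Captured: group 1 = 'iii6hXuu'.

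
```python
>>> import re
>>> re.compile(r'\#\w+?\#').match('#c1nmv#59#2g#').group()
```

'#c1nmv#'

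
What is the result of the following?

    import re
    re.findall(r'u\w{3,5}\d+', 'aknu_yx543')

This matches a literal 'u', then 3 to 5 of a word character; then one or more of a digit.
Walking the string: at [3:10] → 'u_yx543'.
With no groups in the pattern, `findall` gives back each whole match — 1 here.

['u_yx543']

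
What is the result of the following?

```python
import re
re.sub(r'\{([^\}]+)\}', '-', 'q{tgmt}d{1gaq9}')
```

Every occurrence is swapped for '-'.

'q-d-'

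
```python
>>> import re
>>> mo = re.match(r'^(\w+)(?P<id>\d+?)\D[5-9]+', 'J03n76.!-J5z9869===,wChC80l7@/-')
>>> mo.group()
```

'J03n76'

The pattern matches anchored at the start of the string; then one or more of a word character (captured); then one or more of a digit (lazy) (captured as 'id'); then a non-digit, then one or more of a character in [5-9].
`re.match` won't scan ahead — the pattern has to work from the very first character.
The match spans [0:6] → 'J03n76'.
Captured: group 1 = 'J0', group 2 = '3'.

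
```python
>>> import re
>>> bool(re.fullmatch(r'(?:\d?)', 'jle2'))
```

The pattern matches optionally a digit (non-capturing group).
`re.fullmatch` requires the pattern to consume the entire string.
Here the string isn't matched end-to-end, so the call returns None, and `bool(None)` is False.

False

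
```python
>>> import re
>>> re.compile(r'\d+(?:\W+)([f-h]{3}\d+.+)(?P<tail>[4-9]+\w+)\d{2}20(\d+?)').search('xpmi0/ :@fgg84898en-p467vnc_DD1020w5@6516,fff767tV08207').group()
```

Pattern: one or more of a digit; then one or more of a non-word character (non-capturing group); then exactly 3 of a character in [f-h], then one or more of a digit, then one or more of any character (captured); then one or more of a character in [4-9], then one or more of a word character (captured as 'tail'); then exactly 2 of a digit, then the literal '20'; then one or more of a digit (lazy) (captured).
The match spans [4:55] → '0/ :@fgg84898en-p467vnc_DD1020w5@6516,fff767tV08207'.

'0/ :@fgg84898en-p467vnc_DD1020w5@6516,fff767tV08207'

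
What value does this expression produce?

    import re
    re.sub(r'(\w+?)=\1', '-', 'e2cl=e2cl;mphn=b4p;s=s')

`\1` has to match the exact text group 1 already captured.
Matches: at [0:9] → 'e2cl=e2cl'; at [19:22] → 's=s'.
Each match is replaced by '-'.

'-;mphn=b4p;-'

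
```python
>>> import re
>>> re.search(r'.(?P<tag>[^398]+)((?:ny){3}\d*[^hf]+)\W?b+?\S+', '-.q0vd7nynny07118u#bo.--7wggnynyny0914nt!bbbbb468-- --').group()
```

'8u#bo.--7wggnynyny0914nt!bbbbb468--'

Pattern: any character; then one or more of any character except [398] (captured as 'tag'); then the literal 'ny' repeated 3 times, then zero or more of a digit, then one or more of any character except [hf] (captured); then optionally a non-word character, then one or more of the literal 'b' (lazy), then one or more of a non-whitespace character.
`re.search` scans for the first position where the pattern succeeds.
The match spans [16:51] → '8u#bo.--7wggnynyny0914nt!bbbbb468--'.
Captured: group 1 = 'u#bo.--7wgg', group 2 = 'nynyny0914nt!bbbb'.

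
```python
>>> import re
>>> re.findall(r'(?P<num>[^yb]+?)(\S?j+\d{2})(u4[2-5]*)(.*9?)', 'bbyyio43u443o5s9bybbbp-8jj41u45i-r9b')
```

The pattern matches one or more of any character except [yb] (lazy) (captured as 'num'); then optionally a non-whitespace character, then one or more of the literal 'j', then exactly 2 of a digit (captured); then the literal 'u4', then zero or more of a character in [2-5] (captured); then zero or more of any character, then optionally the literal '9' (captured).
Scanning left to right: at [21:36] match 'p-8jj41u45i-r9b', groups = ('p-', '8jj41', 'u45', 'i-r9b').
4 groups means the one result is a tuple of 4 captured strings — 1 here.

[('p-', '8jj41', 'u45', 'i-r9b')]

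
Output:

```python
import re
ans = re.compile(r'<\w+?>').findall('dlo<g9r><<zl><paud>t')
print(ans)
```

Walking the string: at [3:8] → '<g9r>'; at [9:13] → '<zl>'; at [13:19] → '<paud>'.
No capturing groups, so `findall` returns the 3 full match strings.

['<g9r>', '<zl>', '<paud>']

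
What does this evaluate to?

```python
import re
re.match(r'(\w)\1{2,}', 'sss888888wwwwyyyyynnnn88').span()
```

(0, 3)

After group 1 captures some text, `\1` only succeeds where that same text appears again.
With `match`, the pattern is implicitly anchored at the beginning.
The match spans [0:3] → 'sss'.
Captured: group 1 = 's'.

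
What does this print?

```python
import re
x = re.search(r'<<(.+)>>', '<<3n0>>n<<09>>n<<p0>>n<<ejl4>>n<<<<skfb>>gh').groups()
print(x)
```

The match spans [0:41] → '<<3n0>>n<<09>>n<<p0>>n<<ejl4>>n<<<<skfb>>'.
Captured: group 1 = '3n0>>n<<09>>n<<p0>>n<<ejl4>>n<<<<skfb'.

('3n0>>n<<09>>n<<p0>>n<<ejl4>>n<<<<skfb',)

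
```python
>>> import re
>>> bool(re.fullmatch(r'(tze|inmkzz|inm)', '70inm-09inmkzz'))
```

False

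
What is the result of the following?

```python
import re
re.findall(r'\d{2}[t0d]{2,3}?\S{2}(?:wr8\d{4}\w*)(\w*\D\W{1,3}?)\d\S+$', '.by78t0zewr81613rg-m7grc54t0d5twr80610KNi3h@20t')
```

['h@']

This matches exactly 2 of a digit, then 2 to 3 of one of [t0d] (lazy), then exactly 2 of a non-whitespace character; then the literal 'wr8', then exactly 4 of a digit, then zero or more of a word character (non-capturing group); then zero or more of a word character, then a non-digit, then 1 to 3 of a non-word character (lazy) (captured); then a digit, then one or more of a non-whitespace character; then anchored at the end.
One capturing group, so `findall` returns just the captured substring from the one match — 1 in all.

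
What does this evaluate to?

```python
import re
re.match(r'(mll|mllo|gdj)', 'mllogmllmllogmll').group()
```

'mll'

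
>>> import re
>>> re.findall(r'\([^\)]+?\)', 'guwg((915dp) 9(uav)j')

['((915dp)', '(uav)']

Walking the string: at [4:12] → '((915dp)'; at [14:19] → '(uav)'.
Since nothing is captured, `findall` lists the 2 matched substrings directly.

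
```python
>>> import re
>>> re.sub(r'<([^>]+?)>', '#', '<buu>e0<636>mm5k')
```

'#e0#mm5k'

Matches: at [0:5] → '<buu>'; at [7:12] → '<636>'.
`sub` substitutes '#' at each match site.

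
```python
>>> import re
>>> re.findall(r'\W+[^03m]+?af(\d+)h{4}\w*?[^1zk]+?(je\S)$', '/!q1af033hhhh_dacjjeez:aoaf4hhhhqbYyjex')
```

This matches one or more of a non-word character, then one or more of any character except [03m] (lazy), then the literal 'af'; then one or more of a digit (captured); then exactly 4 of a literal 'h'; then zero or more of a word character (lazy), then one or more of any character except [1zk] (lazy); then the literal 'je', then a non-whitespace character (captured); then anchored at the end.
Scanning left to right: at [0:39] match '/!q1af033hhhh_dacjjeez:aoaf4hhhhqbYyjex', groups = ('033', 'jex').
2 groups means the one result is a tuple of 2 captured strings — 1 here.

[('033', 'jex')]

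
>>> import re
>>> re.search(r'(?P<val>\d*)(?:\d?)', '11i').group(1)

This matches zero or more of a digit (captured as 'val'); then optionally a digit (non-capturing group).
`search` walks the string left to right and returns the first match it finds.
The match spans [0:2] → '11'.
Captured: group 1 = '11'.

'11'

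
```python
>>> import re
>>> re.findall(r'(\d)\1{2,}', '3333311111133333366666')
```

['3', '1', '3', '6']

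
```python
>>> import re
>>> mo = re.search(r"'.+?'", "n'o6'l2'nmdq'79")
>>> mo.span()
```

Because the quantifier is non-greedy, it stops expanding at the earliest point where the rest of the pattern can succeed.
The match spans [1:5] → "'o6'".

(1, 5)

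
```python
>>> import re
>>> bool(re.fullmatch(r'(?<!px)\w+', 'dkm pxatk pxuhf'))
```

False

`re.fullmatch` requires the pattern to consume the entire string.
Here there's no way to consume every character, so the call returns None, and `bool(None)` is False.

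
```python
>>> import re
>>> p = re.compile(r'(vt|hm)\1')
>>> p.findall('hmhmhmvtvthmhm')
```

The backreference `\1` re-matches whatever the first group consumed, character for character.
Matches: at [0:4] match 'hmhm', group 1 = 'hm'; at [6:10] match 'vtvt', group 1 = 'vt'; at [10:14] match 'hmhm', group 1 = 'hm'.
One capturing group, so `findall` returns just the captured substring from each match — 3 in all.

['hm', 'vt', 'hm']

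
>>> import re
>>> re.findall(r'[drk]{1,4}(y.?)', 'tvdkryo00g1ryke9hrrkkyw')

The pattern matches 1 to 4 of one of [drk]; then the literal 'y', then optionally any character (captured).
Matches: at [2:7] match 'dkryo', group 1 = 'yo'; at [11:14] match 'ryk', group 1 = 'yk'; at [17:23] match 'rrkkyw', group 1 = 'yw'.
With a single group, `findall` returns only what that group captured — 3 items.

['yo', 'yk', 'yw']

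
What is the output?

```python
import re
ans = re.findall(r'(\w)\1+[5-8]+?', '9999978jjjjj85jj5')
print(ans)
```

`\1` is not a pattern — it's the concrete string captured by group 1, re-applied verbatim.
Matches: at [0:6] match '999997', group 1 = '9'; at [7:13] match 'jjjjj8', group 1 = 'j'; at [14:17] match 'jj5', group 1 = 'j'.
Because there's exactly one group, `findall` drops the full match and keeps group 1 from each hit.

['9', 'j', 'j']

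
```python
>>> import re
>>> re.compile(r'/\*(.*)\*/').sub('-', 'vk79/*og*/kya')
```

Matches: at [4:10] → '/*og*/'.
Every occurrence is swapped for '-'.

'vk79-kya'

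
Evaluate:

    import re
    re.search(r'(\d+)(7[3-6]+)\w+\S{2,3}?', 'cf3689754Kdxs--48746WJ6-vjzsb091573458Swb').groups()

Pattern: one or more of a digit (captured); then the literal '7', then one or more of a character in [3-6] (captured); then one or more of a word character, then 2 to 3 of a non-whitespace character (lazy).
Lazy quantifiers expand one character at a time until the remainder of the pattern can match.
`search` walks the string left to right and returns the first match it finds.
The match spans [2:15] → '3689754Kdxs--'.
Captured: group 1 = '3689', group 2 = '754'.

('3689', '754')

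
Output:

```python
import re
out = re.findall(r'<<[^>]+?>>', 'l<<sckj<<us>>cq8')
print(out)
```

Matches: at [1:13] → '<<sckj<<us>>'.
With no groups in the pattern, `findall` gives back each whole match — 1 here.

['<<sckj<<us>>']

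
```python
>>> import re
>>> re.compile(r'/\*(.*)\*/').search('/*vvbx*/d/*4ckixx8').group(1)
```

'vvbx'

The match spans [0:8] → '/*vvbx*/'.
Captured: group 1 = 'vvbx'.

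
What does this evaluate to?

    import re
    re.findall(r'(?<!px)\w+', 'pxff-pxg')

['pxff', 'pxg']

The negative lookahead/lookbehind blocks any match where the forbidden context is present.
Matches: at [0:4] → 'pxff'; at [5:8] → 'pxg'.
With no groups in the pattern, `findall` gives back each whole match — 2 here.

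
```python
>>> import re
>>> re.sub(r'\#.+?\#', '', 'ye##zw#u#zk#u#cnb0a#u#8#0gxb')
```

'yeuuu0gxb'

Matches: at [2:7] → '##zw#'; at [8:12] → '#zk#'; at [13:20] → '#cnb0a#'; at [21:24] → '#8#'.
Every occurrence is swapped for ''.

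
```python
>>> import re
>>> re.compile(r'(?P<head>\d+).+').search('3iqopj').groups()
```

('3',)

The match spans [0:6] → '3iqopj'.
Captured: group 1 = '3'.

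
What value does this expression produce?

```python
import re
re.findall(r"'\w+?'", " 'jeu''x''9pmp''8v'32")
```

["'jeu'", "'x'", "'9pmp'", "'8v'"]

Scanning left to right: at [1:6] → "'jeu'"; at [6:9] → "'x'"; at [9:15] → "'9pmp'"; at [15:19] → "'8v'".
No capturing groups, so `findall` returns the 4 full match strings.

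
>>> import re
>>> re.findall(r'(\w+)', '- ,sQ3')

Pattern: one or more of a word character (captured).
With a single group, `findall` returns only what that group captured — 1 item.

['sQ3']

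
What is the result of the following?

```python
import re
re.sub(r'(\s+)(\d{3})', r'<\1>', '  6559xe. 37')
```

The pattern matches one or more of whitespace (captured); then exactly 3 of a digit (captured).
Matches: at [0:5] → '  655'.
The replacement refers to a captured group, so each match is rewritten using its own captured text.

'<  >9xe. 37'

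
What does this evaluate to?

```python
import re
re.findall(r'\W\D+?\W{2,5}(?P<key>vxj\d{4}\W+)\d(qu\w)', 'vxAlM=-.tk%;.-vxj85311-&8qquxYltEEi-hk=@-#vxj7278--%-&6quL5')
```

The pattern matches a non-word character, then one or more of a non-digit (lazy), then 2 to 5 of a non-word character; then the literal 'vxj', then exactly 4 of a digit, then one or more of a non-word character (captured as 'key'); then a digit; then the literal 'qu', then a word character (captured).
Walking the string: at [35:58] match '-hk=@-#vxj7278--%-&6quL', groups = ('vxj7278--%-&', 'quL').
2 groups means the one result is a tuple of 2 captured strings — 1 here.

[('vxj7278--%-&', 'quL')]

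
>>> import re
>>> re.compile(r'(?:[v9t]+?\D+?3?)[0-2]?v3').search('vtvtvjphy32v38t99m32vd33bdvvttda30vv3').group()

The pattern matches one or more of one of [v9t] (lazy), then one or more of a non-digit (lazy), then optionally a literal '3' (non-capturing group); then optionally a character in [0-2], then the literal 'v3'.
Unlike `match`, `search` isn't anchored — it looks for the pattern anywhere in the string.
The match spans [0:13] → 'vtvtvjphy32v3'.

'vtvtvjphy32v3'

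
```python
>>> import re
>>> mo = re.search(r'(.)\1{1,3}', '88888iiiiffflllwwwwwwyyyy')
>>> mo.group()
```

`\1` is not a pattern — it's the concrete string captured by group 1, re-applied verbatim.
`search` walks the string left to right and returns the first match it finds.
The match spans [0:4] → '8888'.
Captured: group 1 = '8'.

'8888'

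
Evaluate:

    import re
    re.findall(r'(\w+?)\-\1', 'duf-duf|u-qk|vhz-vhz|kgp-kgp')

After group 1 captures some text, `\1` only succeeds where that same text appears again.
With a single group, `findall` returns only what that group captured — 3 items.

['duf', 'vhz', 'kgp']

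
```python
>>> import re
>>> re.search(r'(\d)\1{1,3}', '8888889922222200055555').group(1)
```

After group 1 captures some text, `\1` only succeeds where that same text appears again.
`search` walks the string left to right and returns the first match it finds.
The match spans [0:4] → '8888'.
Captured: group 1 = '8'.

'8'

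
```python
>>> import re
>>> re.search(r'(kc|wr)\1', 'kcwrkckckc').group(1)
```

'kc'

The match spans [4:8] → 'kckc'.
Captured: group 1 = 'kc'.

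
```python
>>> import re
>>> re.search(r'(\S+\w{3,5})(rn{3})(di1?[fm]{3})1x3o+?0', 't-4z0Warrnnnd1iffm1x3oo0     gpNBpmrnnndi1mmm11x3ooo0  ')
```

None

This matches one or more of a non-whitespace character, then 3 to 5 of a word character (captured); then the literal 'r', then exactly 3 of a literal 'n' (captured); then the literal 'di', then optionally the literal '1', then exactly 3 of one of [fm] (captured); then the literal '1x3', then one or more of a literal 'o' (lazy), then a literal '0'.
`search` walks the string left to right and returns the first match it finds.
Here nothing in the string fits, so the call returns None.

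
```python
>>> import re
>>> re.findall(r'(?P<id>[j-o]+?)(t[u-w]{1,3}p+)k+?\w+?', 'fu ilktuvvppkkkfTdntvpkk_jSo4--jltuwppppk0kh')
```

[('lk', 'tuvvpp'), ('n', 'tvp'), ('jl', 'tuwpppp')]

The pattern matches one or more of a character in [j-o] (lazy) (captured as 'id'); then a literal 't', then 1 to 3 of a character in [u-w], then one or more of a literal 'p' (captured); then one or more of the literal 'k' (lazy), then one or more of a word character (lazy).
Matches: at [4:14] match 'lktuvvppkk', groups = ('lk', 'tuvvpp'); at [18:24] match 'ntvpkk', groups = ('n', 'tvp'); at [31:42] match 'jltuwppppk0', groups = ('jl', 'tuwpppp').
Multiple groups make `findall` return tuples — one 2-tuple for each match.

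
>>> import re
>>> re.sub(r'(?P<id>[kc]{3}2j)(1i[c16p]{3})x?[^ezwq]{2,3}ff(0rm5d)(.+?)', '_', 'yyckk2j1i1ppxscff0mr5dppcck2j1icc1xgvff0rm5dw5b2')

Pattern: exactly 3 of one of [kc], then the literal '2j' (captured as 'id'); then the literal '1i', then exactly 3 of one of [c16p] (captured); then optionally the literal 'x', then 2 to 3 of any character except [ezwq], then the literal 'ff'; then the literal '0r', then the literal 'm5d' (captured); then one or more of any character (lazy) (captured).
Matches: at [24:45] → 'cck2j1icc1xgvff0rm5dw'.
`sub` substitutes '_' at each match site.

'yyckk2j1i1ppxscff0mr5dpp_5b2'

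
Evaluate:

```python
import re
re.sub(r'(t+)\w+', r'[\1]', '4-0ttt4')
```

'4-0[ttt]'

The replacement refers to a captured group, so each match is rewritten using its own captured text.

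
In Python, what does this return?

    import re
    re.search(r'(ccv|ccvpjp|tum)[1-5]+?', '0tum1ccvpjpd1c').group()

Unlike `match`, `search` isn't anchored — it looks for the pattern anywhere in the string.
The match spans [1:5] → 'tum1'.
Captured: group 1 = 'tum'.

'tum1'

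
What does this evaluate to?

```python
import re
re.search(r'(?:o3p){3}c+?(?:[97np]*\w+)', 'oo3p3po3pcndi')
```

None

This matches the literal 'o3p' repeated 3 times, then one or more of the literal 'c' (lazy); then zero or more of one of [97np], then one or more of a word character (non-capturing group).
`re.search` scans for the first position where the pattern succeeds.
Here the pattern never matches, so the call returns None.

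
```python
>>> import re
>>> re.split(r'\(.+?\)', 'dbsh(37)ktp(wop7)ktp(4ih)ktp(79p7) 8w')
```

['dbsh', 'ktp', 'ktp', 'ktp', ' 8w']

The string is cut at each match, leaving 5 pieces.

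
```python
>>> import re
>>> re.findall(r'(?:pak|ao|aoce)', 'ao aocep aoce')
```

['ao', 'ao', 'ao']

Alternation tries branches left to right and keeps the first one that lets the overall match succeed at that position.
With no groups in the pattern, `findall` gives back each whole match — 3 here.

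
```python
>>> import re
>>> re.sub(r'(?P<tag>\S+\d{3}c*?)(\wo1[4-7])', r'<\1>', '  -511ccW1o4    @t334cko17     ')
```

'  -511ccW1o4    <@t334c>     '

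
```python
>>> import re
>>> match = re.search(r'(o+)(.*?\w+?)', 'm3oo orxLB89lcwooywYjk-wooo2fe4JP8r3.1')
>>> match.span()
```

(2, 6)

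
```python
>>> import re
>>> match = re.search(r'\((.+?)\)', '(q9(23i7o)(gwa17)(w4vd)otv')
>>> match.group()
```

A `+?`/`*?`/`{m,n}?` starts at its minimum and grows only as far as needed for what follows to match.
Unlike `match`, `search` isn't anchored — it looks for the pattern anywhere in the string.
The match spans [0:10] → '(q9(23i7o)'.
Captured: group 1 = 'q9(23i7o'.

'(q9(23i7o)'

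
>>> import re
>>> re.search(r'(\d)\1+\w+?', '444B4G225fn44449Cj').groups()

('4',)

The match spans [0:4] → '444B'.
Captured: group 1 = '4'.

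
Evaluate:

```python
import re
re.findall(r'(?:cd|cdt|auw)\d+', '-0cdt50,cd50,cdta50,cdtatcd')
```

['cdt50', 'cd50']

Matches: at [2:7] → 'cdt50'; at [8:12] → 'cd50'.
No capturing groups, so `findall` returns the 2 full match strings.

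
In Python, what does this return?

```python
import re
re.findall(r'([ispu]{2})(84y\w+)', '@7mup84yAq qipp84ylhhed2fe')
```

[('up', '84yAq'), ('pp', '84ylhhed2fe')]

Pattern: exactly 2 of one of [ispu] (captured); then the literal '84y', then one or more of a word character (captured).
Scanning left to right: at [3:10] match 'up84yAq', groups = ('up', '84yAq'); at [13:26] match 'pp84ylhhed2fe', groups = ('pp', '84ylhhed2fe').
With 2 capturing groups, `findall` returns a 2-tuple per match.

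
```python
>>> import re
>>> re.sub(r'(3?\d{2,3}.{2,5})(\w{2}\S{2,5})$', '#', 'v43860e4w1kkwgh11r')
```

The pattern matches optionally the literal '3', then 2 to 3 of a digit, then 2 to 5 of any character (captured); then exactly 2 of a word character, then 2 to 5 of a non-whitespace character (captured); then anchored at the end.
Every occurrence is swapped for '#'.

'v4#'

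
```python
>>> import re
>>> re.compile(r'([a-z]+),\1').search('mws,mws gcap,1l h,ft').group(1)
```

The match spans [0:7] → 'mws,mws'.
Captured: group 1 = 'mws'.

'mws'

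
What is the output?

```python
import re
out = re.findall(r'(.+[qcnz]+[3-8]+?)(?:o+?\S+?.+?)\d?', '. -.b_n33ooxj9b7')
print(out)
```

['. -.b_n33']

This matches one or more of any character, then one or more of one of [qcnz], then one or more of a character in [3-8] (lazy) (captured); then one or more of a literal 'o' (lazy), then one or more of a non-whitespace character (lazy), then one or more of any character (lazy) (non-capturing group); then optionally a digit.
`findall` collects group 1 from the one match (1 total).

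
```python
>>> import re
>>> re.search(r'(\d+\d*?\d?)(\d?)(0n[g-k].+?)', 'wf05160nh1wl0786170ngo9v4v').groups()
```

('0516', '', '0nh1')

This matches one or more of a digit, then zero or more of a digit (lazy), then optionally a digit (captured); then optionally a digit (captured); then the literal '0n', then a character in [g-k], then one or more of any character (lazy) (captured).
Lazy quantifiers expand one character at a time until the remainder of the pattern can match.
`re.search` scans for the first position where the pattern succeeds.
The match spans [2:10] → '05160nh1'.
Captured: group 1 = '0516', group 2 = '', group 3 = '0nh1'.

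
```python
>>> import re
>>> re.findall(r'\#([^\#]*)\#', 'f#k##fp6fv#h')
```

Scanning left to right: at [1:4] match '#k#', group 1 = 'k'; at [4:11] match '#fp6fv#', group 1 = 'fp6fv'.
Because there's exactly one group, `findall` drops the full match and keeps group 1 from each hit.

['k', 'fp6fv']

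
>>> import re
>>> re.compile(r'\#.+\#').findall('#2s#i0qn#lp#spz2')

`findall` yields the raw match text (1 of them) because the pattern has no groups.

['#2s#i0qn#lp#']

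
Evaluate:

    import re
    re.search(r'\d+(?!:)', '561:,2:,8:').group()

'56'

A negative assertion filters positions out without eating any characters.
The match spans [0:2] → '56'.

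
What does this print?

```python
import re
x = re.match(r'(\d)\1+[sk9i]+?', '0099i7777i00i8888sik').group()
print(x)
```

`re.match` only tries the pattern at the start of the string.
The match spans [0:3] → '009'.

009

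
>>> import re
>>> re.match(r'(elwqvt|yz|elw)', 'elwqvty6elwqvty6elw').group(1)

The match spans [0:6] → 'elwqvt'.
Captured: group 1 = 'elwqvt'.

'elwqvt'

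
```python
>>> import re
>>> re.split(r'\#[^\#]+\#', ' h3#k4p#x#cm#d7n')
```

Matches to split on: at [3:8] → '#k4p#'; at [9:13] → '#cm#'.
`split` removes every match and returns the 3 fragments in between.

[' h3', 'x', 'd7n']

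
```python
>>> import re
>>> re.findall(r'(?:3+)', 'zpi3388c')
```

No capturing groups, so `findall` returns the 1 full match string.

['33']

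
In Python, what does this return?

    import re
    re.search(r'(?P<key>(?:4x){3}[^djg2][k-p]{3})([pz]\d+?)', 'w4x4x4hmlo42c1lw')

None

Pattern: the literal '4x' repeated 3 times, then any character except [djg2], then exactly 3 of a character in [k-p] (captured as 'key'); then one of [pz], then one or more of a digit (lazy) (captured).
`re.search` scans for the first position where the pattern succeeds.
Here nothing in the string fits, so the call returns None.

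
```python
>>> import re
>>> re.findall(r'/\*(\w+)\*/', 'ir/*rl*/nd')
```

['rl']

Matches: at [2:8] match '/*rl*/', group 1 = 'rl'.
One capturing group, so `findall` returns just the captured substring from the one match — 1 in all.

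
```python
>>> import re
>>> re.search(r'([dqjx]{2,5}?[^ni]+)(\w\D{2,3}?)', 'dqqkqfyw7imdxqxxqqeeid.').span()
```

(0, 12)

The `?` after the quantifier makes it lazy — it takes as little as possible before letting the rest of the pattern try.
The match spans [0:12] → 'dqqkqfyw7imd'.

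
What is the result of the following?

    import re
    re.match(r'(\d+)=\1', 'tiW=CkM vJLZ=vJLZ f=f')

`re.match` won't scan ahead — the pattern has to work from the very first character.
Here position 0 doesn't satisfy it, so the call returns None.

None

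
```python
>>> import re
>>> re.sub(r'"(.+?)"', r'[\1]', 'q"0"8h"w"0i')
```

The `?` after the quantifier makes it lazy — it takes as little as possible before letting the rest of the pattern try.
Each match is replaced using the text its own group 1 captured.

'q[0]8h[w]0i'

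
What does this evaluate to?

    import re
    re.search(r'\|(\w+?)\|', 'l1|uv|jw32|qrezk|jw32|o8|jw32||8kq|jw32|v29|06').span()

The match spans [2:6] → '|uv|'.

(2, 6)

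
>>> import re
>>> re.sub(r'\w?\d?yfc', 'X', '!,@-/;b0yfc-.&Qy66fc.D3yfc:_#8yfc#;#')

'!,@-/;X-.&Qy66fc.X:_#X#;#'

The pattern matches optionally a word character; then optionally a digit, then the literal 'yfc'.
Matches: at [6:11] → 'b0yfc'; at [21:26] → 'D3yfc'; at [29:33] → '8yfc'.
Each match is replaced by 'X'.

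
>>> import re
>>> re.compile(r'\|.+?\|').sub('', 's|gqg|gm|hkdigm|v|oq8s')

'sgmv|oq8s'

Matches: at [1:6] → '|gqg|'; at [8:16] → '|hkdigm|'.
Every occurrence is swapped for ''.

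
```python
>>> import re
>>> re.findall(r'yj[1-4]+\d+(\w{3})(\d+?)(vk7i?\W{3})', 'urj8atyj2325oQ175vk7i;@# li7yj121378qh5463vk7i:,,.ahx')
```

[('oQ1', '75', 'vk7i;@#'), ('qh5', '463', 'vk7i:,,')]

This matches the literal 'yj', then one or more of a character in [1-4]; then one or more of a digit; then exactly 3 of a word character (captured); then one or more of a digit (lazy) (captured); then the literal 'vk7', then optionally a literal 'i', then exactly 3 of a non-word character (captured).
Matches: at [6:24] match 'yj2325oQ175vk7i;@#', groups = ('oQ1', '75', 'vk7i;@#'); at [28:49] match 'yj121378qh5463vk7i:,,', groups = ('qh5', '463', 'vk7i:,,').
`findall` packs the 3 group values into a tuple for every match.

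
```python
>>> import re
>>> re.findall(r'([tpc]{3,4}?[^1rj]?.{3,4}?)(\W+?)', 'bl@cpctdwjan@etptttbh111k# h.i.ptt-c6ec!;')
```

A non-greedy quantifier consumes as few characters as it can — just enough that the remainder of the pattern still matches from where it stops; whatever follows it matches normally.
With 2 capturing groups, `findall` returns a 2-tuple per match.

[('cpctdwjan', '@'), ('ptt-c6ec', '!')]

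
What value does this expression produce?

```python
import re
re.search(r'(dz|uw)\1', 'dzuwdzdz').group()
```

After group 1 captures some text, `\1` only succeeds where that same text appears again.
`search` walks the string left to right and returns the first match it finds.
The match spans [4:8] → 'dzdz'.
Captured: group 1 = 'dz'.

'dzdz'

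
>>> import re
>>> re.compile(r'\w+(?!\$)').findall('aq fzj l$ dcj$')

['aq', 'fzj', 'dc']

`(?!…)`/`(?<!…)` only lets a position through if the neighbouring text does NOT match; no characters are consumed.
Matches: at [0:2] → 'aq'; at [3:6] → 'fzj'; at [10:12] → 'dc'.
With no groups in the pattern, `findall` gives back each whole match — 3 here.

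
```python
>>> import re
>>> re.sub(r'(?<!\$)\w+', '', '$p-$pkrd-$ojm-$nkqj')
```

'$p-$p-$o-$n'

`(?!…)`/`(?<!…)` only lets a position through if the neighbouring text does NOT match; no characters are consumed.
Every occurrence is swapped for ''.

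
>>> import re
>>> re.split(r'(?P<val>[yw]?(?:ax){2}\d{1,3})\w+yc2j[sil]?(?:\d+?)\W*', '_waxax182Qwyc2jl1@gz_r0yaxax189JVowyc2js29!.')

Pattern: optionally one of [yw], then the literal 'ax' repeated 2 times, then 1 to 3 of a digit (captured as 'val'); then one or more of a word character, then the literal 'yc2', then the literal 'j'; then optionally one of [sil]; then one or more of a digit (lazy) (non-capturing group); then zero or more of a non-word character.
Because the quantifier is non-greedy, it stops expanding at the earliest point where the rest of the pattern can succeed.
Matches to split on: at [1:18] → 'waxax182Qwyc2jl1@'; at [23:41] → 'yaxax189JVowyc2js2'.
The group in the pattern means `split` returns the separators' captures alongside the pieces.

['_', 'waxax182', 'gz_r0', 'yaxax189', '9!.']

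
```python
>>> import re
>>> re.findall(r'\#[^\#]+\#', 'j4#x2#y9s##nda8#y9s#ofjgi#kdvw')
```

Walking the string: at [2:6] → '#x2#'; at [10:16] → '#nda8#'; at [19:26] → '#ofjgi#'.
No capturing groups, so `findall` returns the 3 full match strings.

['#x2#', '#nda8#', '#ofjgi#']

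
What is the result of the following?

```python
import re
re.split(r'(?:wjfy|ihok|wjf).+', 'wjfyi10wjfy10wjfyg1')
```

The string is cut at each match, leaving 2 pieces.

['', '']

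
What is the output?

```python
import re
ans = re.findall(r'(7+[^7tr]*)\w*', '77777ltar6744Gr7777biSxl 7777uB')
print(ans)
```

['77777l', '7777uB']

Pattern: one or more of the literal '7', then zero or more of any character except [7tr] (captured); then zero or more of a word character.
Walking the string: at [0:24] match '77777ltar6744Gr7777biSxl', group 1 = '77777l'; at [25:31] match '7777uB', group 1 = '7777uB'.
`findall` collects group 1 from each match (2 total).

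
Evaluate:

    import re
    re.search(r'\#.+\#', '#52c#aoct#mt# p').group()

The match spans [0:13] → '#52c#aoct#mt#'.

'#52c#aoct#mt#'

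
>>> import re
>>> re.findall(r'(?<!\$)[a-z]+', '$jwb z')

Because the assertion is negative and zero-width, positions next to the forbidden text are skipped.
Matches: at [2:4] → 'wb'; at [5:6] → 'z'.
No capturing groups, so `findall` returns the 2 full match strings.

['wb', 'z']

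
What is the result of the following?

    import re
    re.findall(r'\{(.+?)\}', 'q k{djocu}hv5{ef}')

Matches: at [3:10] match '{djocu}', group 1 = 'djocu'; at [13:17] match '{ef}', group 1 = 'ef'.
`findall` collects group 1 from each match (2 total).

['djocu', 'ef']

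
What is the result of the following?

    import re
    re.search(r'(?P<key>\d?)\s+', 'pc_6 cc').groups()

The match spans [3:5] → '6 '.
Captured: group 1 = '6'.

('6',)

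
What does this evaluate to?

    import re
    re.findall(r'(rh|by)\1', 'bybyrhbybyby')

['by', 'by']

The backreference `\1` re-matches whatever the first group consumed, character for character.
Matches: at [0:4] match 'byby', group 1 = 'by'; at [6:10] match 'byby', group 1 = 'by'.
Because there's exactly one group, `findall` drops the full match and keeps group 1 from each hit.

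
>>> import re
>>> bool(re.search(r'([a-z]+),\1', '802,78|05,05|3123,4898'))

False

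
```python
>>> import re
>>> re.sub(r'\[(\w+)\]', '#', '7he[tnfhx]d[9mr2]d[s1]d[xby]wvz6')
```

Matches: at [3:10] → '[tnfhx]'; at [11:17] → '[9mr2]'; at [18:22] → '[s1]'; at [23:28] → '[xby]'.
`sub` substitutes '#' at each match site.

'7he#d#d#d#wvz6'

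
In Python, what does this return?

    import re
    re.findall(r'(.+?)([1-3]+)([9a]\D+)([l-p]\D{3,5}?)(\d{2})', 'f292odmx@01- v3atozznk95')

`findall` packs the 5 group values into a tuple for every match.

[('f292odmx@01- v', '3', 'at', 'ozznk', '95')]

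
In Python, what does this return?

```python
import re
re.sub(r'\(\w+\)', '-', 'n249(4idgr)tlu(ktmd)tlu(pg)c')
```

'n249-tlu-tlu-c'

Matches: at [4:11] → '(4idgr)'; at [14:20] → '(ktmd)'; at [23:27] → '(pg)'.
Each match is replaced by '-'.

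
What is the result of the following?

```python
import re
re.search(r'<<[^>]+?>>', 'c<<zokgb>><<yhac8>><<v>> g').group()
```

'<<zokgb>>'

The match spans [1:10] → '<<zokgb>>'.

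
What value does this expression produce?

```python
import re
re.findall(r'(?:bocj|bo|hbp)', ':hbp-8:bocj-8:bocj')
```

['hbp', 'bocj', 'bocj']

Alternation tries branches left to right and keeps the first one that lets the overall match succeed at that position.
Scanning left to right: at [1:4] → 'hbp'; at [7:11] → 'bocj'; at [14:18] → 'bocj'.
Since nothing is captured, `findall` lists the 3 matched substrings directly.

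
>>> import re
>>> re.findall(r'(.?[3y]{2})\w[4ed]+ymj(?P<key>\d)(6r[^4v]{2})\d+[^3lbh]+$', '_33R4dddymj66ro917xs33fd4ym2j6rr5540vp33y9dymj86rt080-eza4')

[('33y', '8', '6rt0')]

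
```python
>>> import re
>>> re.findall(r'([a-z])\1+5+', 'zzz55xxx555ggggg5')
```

['z', 'x', 'g']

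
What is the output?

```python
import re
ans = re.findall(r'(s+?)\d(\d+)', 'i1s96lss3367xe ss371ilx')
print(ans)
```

[('s', '6'), ('ss', '367'), ('ss', '71')]

Pattern: one or more of a literal 's' (lazy) (captured); then a digit; then one or more of a digit (captured).
Matches: at [2:5] match 's96', groups = ('s', '6'); at [6:12] match 'ss3367', groups = ('ss', '367'); at [15:20] match 'ss371', groups = ('ss', '71').
`findall` packs the 2 group values into a tuple for every match.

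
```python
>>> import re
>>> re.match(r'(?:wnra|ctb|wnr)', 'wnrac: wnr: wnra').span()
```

The regex engine tests alternatives in the order written; an earlier branch that matches wins even if a later one would match more.
`re.match` only tries the pattern at the start of the string.
The match spans [0:4] → 'wnra'.

(0, 4)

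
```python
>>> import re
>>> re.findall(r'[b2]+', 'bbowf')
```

['bb']

This matches one or more of one of [b2].
With no groups in the pattern, `findall` gives back each whole match — 1 here.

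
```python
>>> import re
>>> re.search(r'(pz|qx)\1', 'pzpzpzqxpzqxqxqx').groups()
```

The match spans [0:4] → 'pzpz'.
Captured: group 1 = 'pz'.

('pz',)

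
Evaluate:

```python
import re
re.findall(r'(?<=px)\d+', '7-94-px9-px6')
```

The lookaround is zero-width — it requires the adjacent text to match without consuming it, so the asserted text isn't part of the match.
Matches: at [7:8] → '9'; at [11:12] → '6'.
With no groups in the pattern, `findall` gives back each whole match — 2 here.

['9', '6']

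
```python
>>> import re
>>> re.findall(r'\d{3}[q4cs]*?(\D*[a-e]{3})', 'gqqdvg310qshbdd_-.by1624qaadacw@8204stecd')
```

Pattern: exactly 3 of a digit, then zero or more of one of [q4cs] (lazy); then zero or more of a non-digit, then exactly 3 of a character in [a-e] (captured).
A non-greedy quantifier consumes as few characters as it can — just enough that the remainder of the pattern still matches from where it stops; whatever follows it matches normally.
Scanning left to right: at [6:15] match '310qshbdd', group 1 = 'qshbdd'; at [20:30] match '1624qaadac', group 1 = 'qaadac'; at [32:41] match '8204stecd', group 1 = 'stecd'.
Because there's exactly one group, `findall` drops the full match and keeps group 1 from each hit.

['qshbdd', 'qaadac', 'stecd']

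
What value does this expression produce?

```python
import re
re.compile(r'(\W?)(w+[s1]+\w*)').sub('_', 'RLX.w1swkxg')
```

'RLX_'

This matches optionally a non-word character (captured); then one or more of the literal 'w', then one or more of one of [s1], then zero or more of a word character (captured).
Matches: at [3:11] → '.w1swkxg'.
Each match is replaced by '_'.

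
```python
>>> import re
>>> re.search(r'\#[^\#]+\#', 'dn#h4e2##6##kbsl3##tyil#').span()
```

(2, 8)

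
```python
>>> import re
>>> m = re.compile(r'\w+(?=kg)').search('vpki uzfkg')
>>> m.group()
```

Lookahead/lookbehind check context without consuming it, so the matched span excludes the asserted characters.
`search` walks the string left to right and returns the first match it finds.
The match spans [5:8] → 'uzf'.

'uzf'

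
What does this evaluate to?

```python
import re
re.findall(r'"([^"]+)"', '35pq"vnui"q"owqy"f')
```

With a single group, `findall` returns only what that group captured — 2 items.

['vnui', 'owqy']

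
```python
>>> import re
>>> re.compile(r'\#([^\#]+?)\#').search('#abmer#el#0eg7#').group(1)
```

'abmer'

`search` walks the string left to right and returns the first match it finds.
The match spans [0:7] → '#abmer#'.
Captured: group 1 = 'abmer'.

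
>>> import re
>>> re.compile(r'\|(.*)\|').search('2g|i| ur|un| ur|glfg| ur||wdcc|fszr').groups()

The match spans [2:31] → '|i| ur|un| ur|glfg| ur||wdcc|'.
Captured: group 1 = 'i| ur|un| ur|glfg| ur||wdcc'.

('i| ur|un| ur|glfg| ur||wdcc',)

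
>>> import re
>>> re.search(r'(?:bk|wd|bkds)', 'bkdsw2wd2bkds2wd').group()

'bk'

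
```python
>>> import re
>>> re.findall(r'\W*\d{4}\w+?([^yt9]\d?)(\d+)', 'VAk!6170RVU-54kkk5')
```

With 2 capturing groups, `findall` returns a 2-tuple per match.

[('-5', '4')]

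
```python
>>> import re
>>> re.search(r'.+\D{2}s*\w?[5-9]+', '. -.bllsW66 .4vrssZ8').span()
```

The pattern matches one or more of any character, then exactly 2 of a non-digit; then zero or more of a literal 's', then optionally a word character, then one or more of a character in [5-9].
`re.search` scans for the first position where the pattern succeeds.
The match spans [0:20] → '. -.bllsW66 .4vrssZ8'.

(0, 20)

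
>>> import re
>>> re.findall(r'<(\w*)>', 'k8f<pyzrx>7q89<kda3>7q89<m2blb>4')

['pyzrx', 'kda3', 'm2blb']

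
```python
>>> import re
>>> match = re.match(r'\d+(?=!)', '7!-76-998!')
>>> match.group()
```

'7'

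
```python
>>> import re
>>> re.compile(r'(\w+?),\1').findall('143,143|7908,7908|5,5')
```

['143', '7908', '5']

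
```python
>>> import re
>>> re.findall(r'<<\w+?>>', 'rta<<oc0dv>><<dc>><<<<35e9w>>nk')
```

['<<oc0dv>>', '<<dc>>', '<<35e9w>>']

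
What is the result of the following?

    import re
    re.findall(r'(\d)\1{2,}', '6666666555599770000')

['6', '5', '0']

`\1` is not a pattern — it's the concrete string captured by group 1, re-applied verbatim.
Walking the string: at [0:7] match '6666666', group 1 = '6'; at [7:11] match '5555', group 1 = '5'; at [15:19] match '0000', group 1 = '0'.
Because there's exactly one group, `findall` drops the full match and keeps group 1 from each hit.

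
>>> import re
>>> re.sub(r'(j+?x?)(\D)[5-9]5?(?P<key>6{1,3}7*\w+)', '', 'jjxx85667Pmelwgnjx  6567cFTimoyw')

Pattern: one or more of a literal 'j' (lazy), then optionally the literal 'x' (captured); then a non-digit (captured); then a character in [5-9], then optionally a literal '5'; then 1 to 3 of the literal '6', then zero or more of a literal '7', then one or more of a word character (captured as 'key').
Matches: at [0:18] → 'jjxx85667Pmelwgnjx'.
`sub` substitutes '' at each match site.

'  6567cFTimoyw'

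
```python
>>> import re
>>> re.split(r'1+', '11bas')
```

Splitting on the pattern gives 2 pieces.

['', 'bas']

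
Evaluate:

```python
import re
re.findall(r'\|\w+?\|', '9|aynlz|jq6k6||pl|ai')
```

Walking the string: at [1:8] → '|aynlz|'; at [14:18] → '|pl|'.
Since nothing is captured, `findall` lists the 2 matched substrings directly.

['|aynlz|', '|pl|']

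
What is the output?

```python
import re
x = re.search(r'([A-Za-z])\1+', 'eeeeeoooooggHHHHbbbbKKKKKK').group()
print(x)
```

A backreference is literal: `\1` must see the identical characters the first group matched.
Unlike `match`, `search` isn't anchored — it looks for the pattern anywhere in the string.
The match spans [0:5] → 'eeeee'.
Captured: group 1 = 'e'.

eeeee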